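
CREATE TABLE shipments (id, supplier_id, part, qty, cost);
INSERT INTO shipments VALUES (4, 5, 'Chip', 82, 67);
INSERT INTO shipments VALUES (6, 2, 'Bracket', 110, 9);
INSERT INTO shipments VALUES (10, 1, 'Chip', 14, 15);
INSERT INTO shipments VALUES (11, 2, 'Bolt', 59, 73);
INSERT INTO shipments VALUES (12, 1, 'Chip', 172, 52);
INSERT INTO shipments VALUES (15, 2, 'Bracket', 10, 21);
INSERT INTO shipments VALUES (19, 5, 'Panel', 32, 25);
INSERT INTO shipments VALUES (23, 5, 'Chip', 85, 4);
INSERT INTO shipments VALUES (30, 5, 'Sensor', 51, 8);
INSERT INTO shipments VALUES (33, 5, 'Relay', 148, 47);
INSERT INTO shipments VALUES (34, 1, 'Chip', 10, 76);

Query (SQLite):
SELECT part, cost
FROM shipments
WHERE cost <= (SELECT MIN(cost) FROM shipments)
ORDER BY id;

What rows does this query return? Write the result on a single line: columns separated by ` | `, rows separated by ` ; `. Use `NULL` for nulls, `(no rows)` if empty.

Chip | 4

Scalar subquery: MIN(cost) over all shipments rows = 4.
Keep rows where cost <= that value.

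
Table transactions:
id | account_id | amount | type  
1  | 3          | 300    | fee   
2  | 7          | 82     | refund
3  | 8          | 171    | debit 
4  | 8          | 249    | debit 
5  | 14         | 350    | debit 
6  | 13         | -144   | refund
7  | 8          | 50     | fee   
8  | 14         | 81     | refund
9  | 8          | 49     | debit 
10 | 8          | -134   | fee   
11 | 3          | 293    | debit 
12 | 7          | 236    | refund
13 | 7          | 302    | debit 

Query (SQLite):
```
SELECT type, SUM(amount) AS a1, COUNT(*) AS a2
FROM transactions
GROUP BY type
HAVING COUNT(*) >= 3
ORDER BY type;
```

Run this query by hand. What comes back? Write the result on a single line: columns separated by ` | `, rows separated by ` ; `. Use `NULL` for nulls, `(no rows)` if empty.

Group transactions by type.
Per group compute: SUM(amount), COUNT(*).
HAVING: drop groups with fewer than 3 rows.
  debit: ids {3, 4, 5, 9, 11, 13} → SUM(amount)=1414, COUNT(*)=6
  fee: ids {1, 7, 10} → SUM(amount)=216, COUNT(*)=3
  refund: ids {2, 6, 8, 12} → SUM(amount)=255, COUNT(*)=4

debit | 1414 | 6 ; fee | 216 | 3 ; refund | 255 | 4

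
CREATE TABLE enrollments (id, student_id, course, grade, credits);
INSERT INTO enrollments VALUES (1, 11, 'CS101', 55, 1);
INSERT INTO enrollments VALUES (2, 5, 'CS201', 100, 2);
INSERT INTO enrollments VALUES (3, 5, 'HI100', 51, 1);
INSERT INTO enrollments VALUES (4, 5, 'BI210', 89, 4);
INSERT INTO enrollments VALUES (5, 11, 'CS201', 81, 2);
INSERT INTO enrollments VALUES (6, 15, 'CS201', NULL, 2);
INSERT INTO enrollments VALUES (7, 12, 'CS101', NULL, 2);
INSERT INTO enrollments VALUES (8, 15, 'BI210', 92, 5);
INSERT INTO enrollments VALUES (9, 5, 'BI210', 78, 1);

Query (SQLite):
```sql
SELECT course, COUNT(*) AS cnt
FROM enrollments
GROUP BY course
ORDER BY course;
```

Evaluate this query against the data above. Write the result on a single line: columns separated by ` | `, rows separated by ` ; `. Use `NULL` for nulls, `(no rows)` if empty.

BI210 | 3 ; CS101 | 2 ; CS201 | 3 ; HI100 | 1

Partition enrollments by course; compute COUNT(*) within each group.
  BI210: ids {4, 8, 9} → COUNT(*)=3
  CS101: ids {1, 7} → COUNT(*)=2
  CS201: ids {2, 5, 6} → COUNT(*)=3
  HI100: ids {3} → COUNT(*)=1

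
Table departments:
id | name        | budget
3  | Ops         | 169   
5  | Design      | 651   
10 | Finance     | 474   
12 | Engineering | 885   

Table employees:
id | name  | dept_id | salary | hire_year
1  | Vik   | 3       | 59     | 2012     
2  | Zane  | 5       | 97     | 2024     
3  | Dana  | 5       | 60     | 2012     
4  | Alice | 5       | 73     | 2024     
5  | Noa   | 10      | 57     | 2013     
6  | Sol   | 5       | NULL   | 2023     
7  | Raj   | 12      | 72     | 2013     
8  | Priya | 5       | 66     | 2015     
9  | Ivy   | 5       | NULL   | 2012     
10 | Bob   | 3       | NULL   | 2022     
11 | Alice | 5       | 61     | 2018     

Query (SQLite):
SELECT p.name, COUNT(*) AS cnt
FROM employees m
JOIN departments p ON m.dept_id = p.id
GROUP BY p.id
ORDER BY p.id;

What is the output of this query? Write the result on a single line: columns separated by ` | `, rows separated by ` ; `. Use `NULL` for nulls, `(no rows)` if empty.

Ops | 2 ; Design | 7 ; Finance | 1 ; Engineering | 1

Join each employees row to its departments via dept_id.
Group joined rows by departments.id; compute COUNT(*) per group.
  3: ids {1, 10} → COUNT(*)=2
  5: ids {2, 3, 4, 6, 8, 9, 11} → COUNT(*)=7
  10: ids {5} → COUNT(*)=1
  12: ids {7} → COUNT(*)=1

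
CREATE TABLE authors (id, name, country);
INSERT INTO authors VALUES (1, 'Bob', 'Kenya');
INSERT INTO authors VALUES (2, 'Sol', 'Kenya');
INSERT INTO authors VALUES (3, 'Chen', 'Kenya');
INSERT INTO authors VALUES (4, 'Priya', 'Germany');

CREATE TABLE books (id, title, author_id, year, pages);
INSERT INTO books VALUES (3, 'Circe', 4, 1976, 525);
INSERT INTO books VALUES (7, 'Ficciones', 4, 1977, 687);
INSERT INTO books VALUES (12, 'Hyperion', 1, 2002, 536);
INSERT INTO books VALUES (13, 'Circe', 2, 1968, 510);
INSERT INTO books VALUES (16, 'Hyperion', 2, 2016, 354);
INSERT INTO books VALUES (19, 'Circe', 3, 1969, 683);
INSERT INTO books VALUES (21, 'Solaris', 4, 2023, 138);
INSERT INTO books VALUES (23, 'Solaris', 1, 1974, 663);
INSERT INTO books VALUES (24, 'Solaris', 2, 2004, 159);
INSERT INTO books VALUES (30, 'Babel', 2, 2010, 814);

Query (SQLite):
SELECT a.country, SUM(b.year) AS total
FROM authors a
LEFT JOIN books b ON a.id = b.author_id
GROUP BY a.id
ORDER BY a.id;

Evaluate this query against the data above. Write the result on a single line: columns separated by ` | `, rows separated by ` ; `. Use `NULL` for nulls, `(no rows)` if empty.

Kenya | 3976 ; Kenya | 7998 ; Kenya | 1969 ; Germany | 5976

LEFT JOIN keeps every authors row; unmatched ones get NULL for books columns.
Group by authors.id and compute SUM(b.year). SUM over an all-NULL group is NULL.
  1: ids {12, 23} → SUM(b.year)=3976
  2: ids {13, 16, 24, 30} → SUM(b.year)=7998
  3: ids {19} → SUM(b.year)=1969
  4: ids {3, 7, 21} → SUM(b.year)=5976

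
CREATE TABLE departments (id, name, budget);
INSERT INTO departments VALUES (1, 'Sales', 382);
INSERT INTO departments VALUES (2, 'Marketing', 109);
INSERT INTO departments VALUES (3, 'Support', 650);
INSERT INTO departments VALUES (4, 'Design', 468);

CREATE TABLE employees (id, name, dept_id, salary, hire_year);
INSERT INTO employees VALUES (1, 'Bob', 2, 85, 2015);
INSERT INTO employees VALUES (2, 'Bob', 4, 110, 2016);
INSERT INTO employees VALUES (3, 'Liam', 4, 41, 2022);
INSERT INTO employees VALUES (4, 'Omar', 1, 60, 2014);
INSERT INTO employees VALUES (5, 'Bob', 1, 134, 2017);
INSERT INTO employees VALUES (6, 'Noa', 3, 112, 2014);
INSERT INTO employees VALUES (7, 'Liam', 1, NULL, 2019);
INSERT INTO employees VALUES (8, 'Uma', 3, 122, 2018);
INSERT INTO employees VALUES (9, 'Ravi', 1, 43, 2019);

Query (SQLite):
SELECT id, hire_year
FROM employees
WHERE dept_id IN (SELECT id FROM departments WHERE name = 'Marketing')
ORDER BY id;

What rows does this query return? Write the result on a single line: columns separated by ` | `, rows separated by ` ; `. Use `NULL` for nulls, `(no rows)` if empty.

1 | 2015

Inner query: departments.id where name = 'Marketing'.
Outer: keep employees rows whose dept_id is in that set.
Inner query → {2}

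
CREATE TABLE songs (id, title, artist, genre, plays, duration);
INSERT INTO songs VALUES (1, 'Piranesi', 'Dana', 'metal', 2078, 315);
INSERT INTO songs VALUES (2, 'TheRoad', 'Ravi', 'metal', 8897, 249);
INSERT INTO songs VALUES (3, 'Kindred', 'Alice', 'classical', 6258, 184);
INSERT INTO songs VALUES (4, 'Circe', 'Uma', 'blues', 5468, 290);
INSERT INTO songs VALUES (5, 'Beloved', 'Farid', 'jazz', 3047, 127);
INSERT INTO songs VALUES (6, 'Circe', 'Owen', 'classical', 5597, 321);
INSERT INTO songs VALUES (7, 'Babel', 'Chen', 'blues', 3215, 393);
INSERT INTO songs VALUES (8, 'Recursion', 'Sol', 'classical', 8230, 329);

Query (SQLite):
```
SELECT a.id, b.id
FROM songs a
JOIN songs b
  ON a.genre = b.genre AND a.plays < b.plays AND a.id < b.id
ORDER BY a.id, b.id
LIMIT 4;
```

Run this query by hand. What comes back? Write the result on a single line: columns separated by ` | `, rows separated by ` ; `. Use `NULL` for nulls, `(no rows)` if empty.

1 | 2 ; 3 | 8 ; 6 | 8

Pairs (a,b) with same genre, a.plays < b.plays, a.id < b.id.
genre groups: blues:{4,7} classical:{3,6,8} jazz:{5} metal:{1,2}
Ordered by (a.id, b.id); first 4.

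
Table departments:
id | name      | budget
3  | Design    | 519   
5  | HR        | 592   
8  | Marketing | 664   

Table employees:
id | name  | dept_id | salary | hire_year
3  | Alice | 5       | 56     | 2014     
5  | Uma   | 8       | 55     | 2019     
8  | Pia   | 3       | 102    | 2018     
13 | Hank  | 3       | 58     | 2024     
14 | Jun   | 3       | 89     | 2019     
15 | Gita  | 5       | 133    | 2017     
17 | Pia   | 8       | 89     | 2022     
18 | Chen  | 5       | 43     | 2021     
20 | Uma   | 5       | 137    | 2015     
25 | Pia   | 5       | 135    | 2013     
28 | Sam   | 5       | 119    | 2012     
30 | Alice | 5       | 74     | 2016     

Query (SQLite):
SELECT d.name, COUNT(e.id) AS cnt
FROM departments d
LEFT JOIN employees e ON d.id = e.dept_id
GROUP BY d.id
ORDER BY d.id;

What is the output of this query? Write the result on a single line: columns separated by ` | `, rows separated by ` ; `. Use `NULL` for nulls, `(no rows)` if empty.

Design | 3 ; HR | 7 ; Marketing | 2

LEFT JOIN keeps every departments row; unmatched ones get NULL for employees columns.
Group by departments.id and compute COUNT(e.id). COUNT(col) of an all-NULL group is 0.
  3: ids {8, 13, 14} → COUNT(e.id)=3
  5: ids {3, 15, 18, 20, 25, 28, 30} → COUNT(e.id)=7
  8: ids {5, 17} → COUNT(e.id)=2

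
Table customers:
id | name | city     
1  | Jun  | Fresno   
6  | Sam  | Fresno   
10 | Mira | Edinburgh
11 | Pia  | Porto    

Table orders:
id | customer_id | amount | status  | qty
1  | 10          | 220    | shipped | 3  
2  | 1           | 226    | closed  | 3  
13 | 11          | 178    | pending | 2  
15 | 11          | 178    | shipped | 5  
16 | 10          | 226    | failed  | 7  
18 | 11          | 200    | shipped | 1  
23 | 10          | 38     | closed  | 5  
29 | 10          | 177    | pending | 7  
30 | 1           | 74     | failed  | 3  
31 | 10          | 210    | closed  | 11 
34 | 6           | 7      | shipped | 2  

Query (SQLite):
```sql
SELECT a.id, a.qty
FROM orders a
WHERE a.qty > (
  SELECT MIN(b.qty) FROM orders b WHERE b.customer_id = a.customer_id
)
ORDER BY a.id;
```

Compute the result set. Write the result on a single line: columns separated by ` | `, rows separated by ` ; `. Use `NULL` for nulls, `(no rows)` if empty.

13 | 2 ; 15 | 5 ; 16 | 7 ; 23 | 5 ; 29 | 7 ; 31 | 11

For each orders row a, compute MIN(qty) over rows sharing a.customer_id.
Keep row a if a.qty > that per-group MIN.
  customer_id=1: MIN(qty) = 3
  customer_id=6: MIN(qty) = 2
  customer_id=10: MIN(qty) = 3
  customer_id=11: MIN(qty) = 1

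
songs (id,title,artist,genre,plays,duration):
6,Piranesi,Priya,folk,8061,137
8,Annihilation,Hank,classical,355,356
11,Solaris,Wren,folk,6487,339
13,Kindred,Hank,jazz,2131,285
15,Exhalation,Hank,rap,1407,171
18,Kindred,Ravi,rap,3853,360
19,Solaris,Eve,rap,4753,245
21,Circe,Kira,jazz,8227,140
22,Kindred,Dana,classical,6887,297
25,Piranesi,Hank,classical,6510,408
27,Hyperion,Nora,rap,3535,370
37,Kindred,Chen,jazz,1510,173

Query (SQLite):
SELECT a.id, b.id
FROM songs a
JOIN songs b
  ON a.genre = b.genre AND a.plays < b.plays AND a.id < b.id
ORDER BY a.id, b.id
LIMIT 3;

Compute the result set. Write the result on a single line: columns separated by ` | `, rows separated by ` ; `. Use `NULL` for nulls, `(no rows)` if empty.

8 | 22 ; 8 | 25 ; 13 | 21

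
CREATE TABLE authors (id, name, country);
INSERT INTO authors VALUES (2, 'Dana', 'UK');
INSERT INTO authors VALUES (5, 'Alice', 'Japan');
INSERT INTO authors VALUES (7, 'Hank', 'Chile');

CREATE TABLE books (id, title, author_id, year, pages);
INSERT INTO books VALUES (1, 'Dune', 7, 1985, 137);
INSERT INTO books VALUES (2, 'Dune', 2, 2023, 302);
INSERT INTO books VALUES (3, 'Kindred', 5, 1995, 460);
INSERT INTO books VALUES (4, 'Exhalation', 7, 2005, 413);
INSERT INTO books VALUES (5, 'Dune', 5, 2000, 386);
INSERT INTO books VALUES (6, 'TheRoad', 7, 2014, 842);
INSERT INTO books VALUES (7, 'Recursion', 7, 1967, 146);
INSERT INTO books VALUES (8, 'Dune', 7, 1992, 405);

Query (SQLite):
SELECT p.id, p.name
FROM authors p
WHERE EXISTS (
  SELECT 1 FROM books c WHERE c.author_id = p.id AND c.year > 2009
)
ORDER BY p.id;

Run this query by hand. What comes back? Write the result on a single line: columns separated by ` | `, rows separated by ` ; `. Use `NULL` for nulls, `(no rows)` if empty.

2 | Dana ; 7 | Hank

For each authors row, check whether any books with matching author_id has year > 2009.
Keep rows where that is true.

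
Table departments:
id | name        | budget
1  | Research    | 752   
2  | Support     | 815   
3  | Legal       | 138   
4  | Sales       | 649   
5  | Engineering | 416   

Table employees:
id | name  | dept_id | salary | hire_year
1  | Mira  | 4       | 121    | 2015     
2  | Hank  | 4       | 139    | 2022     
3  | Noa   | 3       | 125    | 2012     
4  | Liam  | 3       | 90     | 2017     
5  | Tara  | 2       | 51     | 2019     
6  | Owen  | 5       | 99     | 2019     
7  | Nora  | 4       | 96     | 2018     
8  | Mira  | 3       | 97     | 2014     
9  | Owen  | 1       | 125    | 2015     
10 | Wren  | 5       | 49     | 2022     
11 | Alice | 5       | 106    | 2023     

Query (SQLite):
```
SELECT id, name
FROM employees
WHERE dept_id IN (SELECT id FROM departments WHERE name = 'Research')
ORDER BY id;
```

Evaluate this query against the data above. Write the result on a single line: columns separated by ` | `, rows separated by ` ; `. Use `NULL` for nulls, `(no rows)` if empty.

Inner query: departments.id where name = 'Research'.
Outer: keep employees rows whose dept_id is in that set.
Inner query → {1}

9 | Owen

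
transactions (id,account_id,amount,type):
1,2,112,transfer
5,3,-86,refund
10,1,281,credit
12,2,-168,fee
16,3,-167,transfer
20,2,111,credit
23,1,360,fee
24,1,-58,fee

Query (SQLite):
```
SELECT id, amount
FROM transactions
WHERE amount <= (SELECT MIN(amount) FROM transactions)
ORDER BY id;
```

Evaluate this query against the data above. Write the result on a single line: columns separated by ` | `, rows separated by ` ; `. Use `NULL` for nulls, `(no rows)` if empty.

12 | -168

Scalar subquery: MIN(amount) over all transactions rows = -168.
Keep rows where amount <= that value.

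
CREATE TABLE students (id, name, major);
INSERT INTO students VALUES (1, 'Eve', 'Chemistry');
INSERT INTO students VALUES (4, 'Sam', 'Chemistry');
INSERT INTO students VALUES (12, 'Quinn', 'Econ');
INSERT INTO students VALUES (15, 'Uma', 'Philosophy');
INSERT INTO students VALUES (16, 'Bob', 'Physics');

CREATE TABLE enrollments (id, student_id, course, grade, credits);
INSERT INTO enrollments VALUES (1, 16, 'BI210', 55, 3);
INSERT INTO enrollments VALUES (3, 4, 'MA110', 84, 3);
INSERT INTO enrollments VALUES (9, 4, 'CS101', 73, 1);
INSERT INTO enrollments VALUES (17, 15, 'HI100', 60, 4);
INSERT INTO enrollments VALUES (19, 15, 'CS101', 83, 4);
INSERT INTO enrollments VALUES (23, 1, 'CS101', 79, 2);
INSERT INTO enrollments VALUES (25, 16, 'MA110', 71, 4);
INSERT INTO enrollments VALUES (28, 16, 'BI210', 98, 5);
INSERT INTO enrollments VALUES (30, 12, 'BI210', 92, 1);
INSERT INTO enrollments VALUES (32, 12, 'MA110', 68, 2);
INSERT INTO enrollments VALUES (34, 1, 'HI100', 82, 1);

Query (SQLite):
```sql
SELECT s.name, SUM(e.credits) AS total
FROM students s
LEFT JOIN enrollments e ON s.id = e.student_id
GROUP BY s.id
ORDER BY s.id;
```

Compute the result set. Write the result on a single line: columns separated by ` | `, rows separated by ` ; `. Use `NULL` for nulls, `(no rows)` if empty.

Eve | 3 ; Sam | 4 ; Quinn | 3 ; Uma | 8 ; Bob | 12

LEFT JOIN keeps every students row; unmatched ones get NULL for enrollments columns.
Group by students.id and compute SUM(e.credits). SUM over an all-NULL group is NULL.
  1: ids {23, 34} → SUM(e.credits)=3
  4: ids {3, 9} → SUM(e.credits)=4
  12: ids {30, 32} → SUM(e.credits)=3
  15: ids {17, 19} → SUM(e.credits)=8
  16: ids {1, 25, 28} → SUM(e.credits)=12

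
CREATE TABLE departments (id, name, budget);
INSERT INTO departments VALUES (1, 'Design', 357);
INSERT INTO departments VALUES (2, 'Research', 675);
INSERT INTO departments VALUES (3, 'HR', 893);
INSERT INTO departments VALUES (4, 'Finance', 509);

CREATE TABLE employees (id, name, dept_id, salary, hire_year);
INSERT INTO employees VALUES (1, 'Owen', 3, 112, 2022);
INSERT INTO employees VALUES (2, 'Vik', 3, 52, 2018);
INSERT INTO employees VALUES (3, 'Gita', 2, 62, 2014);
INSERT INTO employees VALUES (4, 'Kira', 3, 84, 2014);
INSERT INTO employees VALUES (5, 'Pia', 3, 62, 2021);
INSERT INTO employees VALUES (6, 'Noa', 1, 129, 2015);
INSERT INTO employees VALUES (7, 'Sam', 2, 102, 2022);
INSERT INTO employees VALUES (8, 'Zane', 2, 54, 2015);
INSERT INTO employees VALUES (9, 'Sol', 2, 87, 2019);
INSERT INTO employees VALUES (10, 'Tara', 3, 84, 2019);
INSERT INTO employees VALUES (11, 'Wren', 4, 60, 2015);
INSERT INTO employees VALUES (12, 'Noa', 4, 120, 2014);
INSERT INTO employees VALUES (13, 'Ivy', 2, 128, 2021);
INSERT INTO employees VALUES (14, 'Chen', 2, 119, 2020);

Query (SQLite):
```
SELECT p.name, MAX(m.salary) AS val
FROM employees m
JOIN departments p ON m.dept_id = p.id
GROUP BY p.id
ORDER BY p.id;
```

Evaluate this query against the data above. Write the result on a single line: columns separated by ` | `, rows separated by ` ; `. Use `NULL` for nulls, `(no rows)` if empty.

Design | 129 ; Research | 128 ; HR | 112 ; Finance | 120

Join each employees row to its departments via dept_id.
Group joined rows by departments.id; compute MAX(m.salary) per group.
  1: ids {6} → MAX(m.salary)=129
  2: ids {3, 7, 8, 9, 13, 14} → MAX(m.salary)=128
  3: ids {1, 2, 4, 5, 10} → MAX(m.salary)=112
  4: ids {11, 12} → MAX(m.salary)=120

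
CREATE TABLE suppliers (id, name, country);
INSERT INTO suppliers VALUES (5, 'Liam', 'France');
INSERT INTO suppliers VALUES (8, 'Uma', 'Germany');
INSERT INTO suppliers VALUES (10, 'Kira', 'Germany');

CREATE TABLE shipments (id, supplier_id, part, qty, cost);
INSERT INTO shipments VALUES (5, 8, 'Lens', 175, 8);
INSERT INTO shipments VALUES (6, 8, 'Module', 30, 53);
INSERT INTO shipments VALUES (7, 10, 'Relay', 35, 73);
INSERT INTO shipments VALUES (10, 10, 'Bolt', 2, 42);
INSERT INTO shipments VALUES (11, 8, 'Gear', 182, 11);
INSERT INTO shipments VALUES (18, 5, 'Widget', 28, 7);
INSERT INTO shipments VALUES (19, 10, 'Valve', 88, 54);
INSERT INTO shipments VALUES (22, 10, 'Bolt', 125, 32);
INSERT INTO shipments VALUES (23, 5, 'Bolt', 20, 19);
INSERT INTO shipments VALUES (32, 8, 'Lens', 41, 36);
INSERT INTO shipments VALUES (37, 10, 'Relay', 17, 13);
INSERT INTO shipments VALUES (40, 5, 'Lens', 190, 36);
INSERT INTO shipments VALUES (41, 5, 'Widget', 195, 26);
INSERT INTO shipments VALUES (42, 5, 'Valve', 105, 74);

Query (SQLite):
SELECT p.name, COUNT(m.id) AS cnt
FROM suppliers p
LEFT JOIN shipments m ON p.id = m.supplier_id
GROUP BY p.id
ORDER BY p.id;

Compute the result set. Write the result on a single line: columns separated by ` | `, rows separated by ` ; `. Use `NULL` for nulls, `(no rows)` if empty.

Liam | 5 ; Uma | 4 ; Kira | 5

LEFT JOIN keeps every suppliers row; unmatched ones get NULL for shipments columns.
Group by suppliers.id and compute COUNT(m.id). COUNT(col) of an all-NULL group is 0.
  5: ids {18, 23, 40, 41, 42} → COUNT(m.id)=5
  8: ids {5, 6, 11, 32} → COUNT(m.id)=4
  10: ids {7, 10, 19, 22, 37} → COUNT(m.id)=5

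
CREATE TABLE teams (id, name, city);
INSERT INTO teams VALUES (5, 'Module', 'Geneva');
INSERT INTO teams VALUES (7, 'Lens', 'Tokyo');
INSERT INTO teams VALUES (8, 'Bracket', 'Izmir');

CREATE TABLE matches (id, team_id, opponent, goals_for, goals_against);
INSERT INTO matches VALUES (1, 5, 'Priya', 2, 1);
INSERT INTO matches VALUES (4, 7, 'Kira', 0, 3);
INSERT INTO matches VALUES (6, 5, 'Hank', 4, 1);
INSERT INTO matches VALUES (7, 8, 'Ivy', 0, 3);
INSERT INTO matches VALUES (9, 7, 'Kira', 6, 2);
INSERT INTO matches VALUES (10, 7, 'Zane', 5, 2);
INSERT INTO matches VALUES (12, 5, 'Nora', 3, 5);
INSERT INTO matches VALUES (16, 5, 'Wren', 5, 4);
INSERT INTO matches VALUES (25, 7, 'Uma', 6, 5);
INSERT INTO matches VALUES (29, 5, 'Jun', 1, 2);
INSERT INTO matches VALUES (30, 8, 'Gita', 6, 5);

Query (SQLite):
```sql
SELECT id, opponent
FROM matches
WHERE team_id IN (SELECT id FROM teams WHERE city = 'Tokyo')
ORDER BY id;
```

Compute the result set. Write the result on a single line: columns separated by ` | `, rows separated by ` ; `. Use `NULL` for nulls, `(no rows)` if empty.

Inner query: teams.id where city = 'Tokyo'.
Outer: keep matches rows whose team_id is in that set.
Inner query → {7}

4 | Kira ; 9 | Kira ; 10 | Zane ; 25 | Uma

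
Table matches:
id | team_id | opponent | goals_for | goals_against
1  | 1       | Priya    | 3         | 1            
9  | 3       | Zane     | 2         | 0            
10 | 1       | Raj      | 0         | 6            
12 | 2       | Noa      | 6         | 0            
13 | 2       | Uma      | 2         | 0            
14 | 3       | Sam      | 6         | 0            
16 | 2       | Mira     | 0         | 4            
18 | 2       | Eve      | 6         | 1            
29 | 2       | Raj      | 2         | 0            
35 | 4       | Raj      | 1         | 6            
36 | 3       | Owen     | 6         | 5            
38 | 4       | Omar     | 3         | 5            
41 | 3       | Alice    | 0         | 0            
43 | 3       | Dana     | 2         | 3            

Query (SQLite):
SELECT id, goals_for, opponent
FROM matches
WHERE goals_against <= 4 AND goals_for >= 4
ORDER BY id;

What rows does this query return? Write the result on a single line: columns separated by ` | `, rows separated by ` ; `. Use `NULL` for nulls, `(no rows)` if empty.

goals_against <= 4: ids {1, 9, 12, 13, 14, 16, 18, 29, 41, 43}
goals_for >= 4: ids {12, 14, 18, 36}
Combine with AND.

12 | 6 | Noa ; 14 | 6 | Sam ; 18 | 6 | Eve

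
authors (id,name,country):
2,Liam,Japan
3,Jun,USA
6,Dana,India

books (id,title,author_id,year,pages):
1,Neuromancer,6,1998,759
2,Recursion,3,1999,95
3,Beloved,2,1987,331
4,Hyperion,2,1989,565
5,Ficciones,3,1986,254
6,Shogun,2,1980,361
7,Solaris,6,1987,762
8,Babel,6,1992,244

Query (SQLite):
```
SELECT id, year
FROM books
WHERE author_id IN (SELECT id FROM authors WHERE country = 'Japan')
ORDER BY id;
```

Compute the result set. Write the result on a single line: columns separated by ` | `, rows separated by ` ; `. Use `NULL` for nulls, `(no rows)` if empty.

3 | 1987 ; 4 | 1989 ; 6 | 1980

Inner query: authors.id where country = 'Japan'.
Outer: keep books rows whose author_id is in that set.
Inner query → {2}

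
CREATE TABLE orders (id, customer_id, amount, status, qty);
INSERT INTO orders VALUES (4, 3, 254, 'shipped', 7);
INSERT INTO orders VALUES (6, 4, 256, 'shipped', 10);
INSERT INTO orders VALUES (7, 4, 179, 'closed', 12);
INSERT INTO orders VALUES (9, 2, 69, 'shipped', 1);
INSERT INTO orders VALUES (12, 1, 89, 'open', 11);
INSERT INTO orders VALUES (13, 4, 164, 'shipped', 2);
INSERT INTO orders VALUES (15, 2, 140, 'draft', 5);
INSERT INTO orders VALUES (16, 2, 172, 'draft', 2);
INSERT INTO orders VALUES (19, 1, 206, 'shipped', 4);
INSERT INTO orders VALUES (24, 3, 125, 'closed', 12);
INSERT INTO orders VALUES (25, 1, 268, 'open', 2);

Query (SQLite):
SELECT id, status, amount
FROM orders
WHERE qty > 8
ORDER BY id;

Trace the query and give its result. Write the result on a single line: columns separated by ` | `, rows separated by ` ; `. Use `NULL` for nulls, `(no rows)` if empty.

6 | shipped | 256 ; 7 | closed | 179 ; 12 | open | 89 ; 24 | closed | 125

qty > 8: ids {6, 7, 12, 24}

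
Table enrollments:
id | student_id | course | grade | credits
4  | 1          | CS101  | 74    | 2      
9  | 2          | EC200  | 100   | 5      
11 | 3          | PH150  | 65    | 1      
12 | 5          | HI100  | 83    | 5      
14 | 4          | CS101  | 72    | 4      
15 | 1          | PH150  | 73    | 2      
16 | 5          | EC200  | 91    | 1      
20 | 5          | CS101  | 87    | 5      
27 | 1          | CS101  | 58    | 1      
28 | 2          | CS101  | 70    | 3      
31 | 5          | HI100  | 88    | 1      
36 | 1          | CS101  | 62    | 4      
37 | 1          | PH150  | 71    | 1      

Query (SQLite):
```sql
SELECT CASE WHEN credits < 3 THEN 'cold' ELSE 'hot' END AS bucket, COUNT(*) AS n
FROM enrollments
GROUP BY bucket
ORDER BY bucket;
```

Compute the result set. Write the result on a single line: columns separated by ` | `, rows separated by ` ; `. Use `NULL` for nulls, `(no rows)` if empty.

Bucket rows by credits < 3 → 'cold' else 'hot'; count each bucket.

cold | 7 ; hot | 6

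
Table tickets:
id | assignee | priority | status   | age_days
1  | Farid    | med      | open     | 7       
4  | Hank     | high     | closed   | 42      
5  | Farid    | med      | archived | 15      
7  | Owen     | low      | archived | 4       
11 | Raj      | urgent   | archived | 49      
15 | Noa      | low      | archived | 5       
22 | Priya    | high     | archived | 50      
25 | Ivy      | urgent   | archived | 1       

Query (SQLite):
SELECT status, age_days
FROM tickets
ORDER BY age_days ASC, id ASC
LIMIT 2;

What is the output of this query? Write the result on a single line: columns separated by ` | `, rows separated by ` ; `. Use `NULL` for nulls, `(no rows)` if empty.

archived | 1 ; archived | 4

Sort by age_days asc, tiebreak id asc: (1, id=25), (4, id=7), (5, id=15), (7, id=1), (15, id=5) …. Take first 2.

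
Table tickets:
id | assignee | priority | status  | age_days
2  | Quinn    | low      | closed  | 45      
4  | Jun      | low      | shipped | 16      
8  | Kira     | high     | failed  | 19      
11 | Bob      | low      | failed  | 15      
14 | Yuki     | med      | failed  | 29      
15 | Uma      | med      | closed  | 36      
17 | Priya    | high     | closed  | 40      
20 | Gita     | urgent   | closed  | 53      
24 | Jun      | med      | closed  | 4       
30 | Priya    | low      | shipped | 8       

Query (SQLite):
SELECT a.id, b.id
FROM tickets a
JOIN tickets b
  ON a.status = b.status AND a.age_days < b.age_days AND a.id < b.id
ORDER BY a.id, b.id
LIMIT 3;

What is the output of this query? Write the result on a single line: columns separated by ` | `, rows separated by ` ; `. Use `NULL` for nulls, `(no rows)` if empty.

2 | 20 ; 8 | 14 ; 11 | 14

Pairs (a,b) with same status, a.age_days < b.age_days, a.id < b.id.
status groups: closed:{2,15,17,20,24} failed:{8,11,14} shipped:{4,30}
Ordered by (a.id, b.id); first 3.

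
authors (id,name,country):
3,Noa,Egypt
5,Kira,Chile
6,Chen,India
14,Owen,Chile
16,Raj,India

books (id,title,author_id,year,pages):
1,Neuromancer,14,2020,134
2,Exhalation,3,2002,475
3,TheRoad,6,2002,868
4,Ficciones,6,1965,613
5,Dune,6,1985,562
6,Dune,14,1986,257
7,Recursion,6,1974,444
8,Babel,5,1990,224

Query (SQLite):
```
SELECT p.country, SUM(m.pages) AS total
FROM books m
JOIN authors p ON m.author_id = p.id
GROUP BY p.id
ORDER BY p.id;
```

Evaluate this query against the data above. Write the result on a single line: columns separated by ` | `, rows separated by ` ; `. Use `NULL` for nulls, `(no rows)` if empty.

Egypt | 475 ; Chile | 224 ; India | 2487 ; Chile | 391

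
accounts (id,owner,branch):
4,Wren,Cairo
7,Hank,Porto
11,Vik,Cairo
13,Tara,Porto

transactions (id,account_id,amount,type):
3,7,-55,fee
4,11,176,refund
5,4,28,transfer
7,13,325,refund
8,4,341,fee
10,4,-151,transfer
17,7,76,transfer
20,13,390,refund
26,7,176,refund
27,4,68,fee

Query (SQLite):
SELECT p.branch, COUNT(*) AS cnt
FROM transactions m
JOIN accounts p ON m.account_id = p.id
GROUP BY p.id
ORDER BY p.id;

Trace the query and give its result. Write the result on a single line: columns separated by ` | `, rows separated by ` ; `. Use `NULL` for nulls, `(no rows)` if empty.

Cairo | 4 ; Porto | 3 ; Cairo | 1 ; Porto | 2

Join each transactions row to its accounts via account_id.
Group joined rows by accounts.id; compute COUNT(*) per group.
  4: ids {5, 8, 10, 27} → COUNT(*)=4
  7: ids {3, 17, 26} → COUNT(*)=3
  11: ids {4} → COUNT(*)=1
  13: ids {7, 20} → COUNT(*)=2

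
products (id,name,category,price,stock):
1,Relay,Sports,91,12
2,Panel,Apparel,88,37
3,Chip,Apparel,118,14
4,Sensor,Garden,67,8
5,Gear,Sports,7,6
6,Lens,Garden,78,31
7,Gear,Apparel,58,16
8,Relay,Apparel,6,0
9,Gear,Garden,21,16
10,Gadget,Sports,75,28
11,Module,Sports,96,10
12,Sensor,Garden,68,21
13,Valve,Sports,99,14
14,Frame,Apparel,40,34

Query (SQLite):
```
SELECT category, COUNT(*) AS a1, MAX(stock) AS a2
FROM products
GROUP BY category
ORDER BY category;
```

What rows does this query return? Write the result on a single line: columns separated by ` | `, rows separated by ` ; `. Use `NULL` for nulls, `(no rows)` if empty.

Apparel | 5 | 37 ; Garden | 4 | 31 ; Sports | 5 | 28

Group products by category.
Per group compute: COUNT(*), MAX(stock).
  Apparel: ids {2, 3, 7, 8, 14} → COUNT(*)=5, MAX(stock)=37
  Garden: ids {4, 6, 9, 12} → COUNT(*)=4, MAX(stock)=31
  Sports: ids {1, 5, 10, 11, 13} → COUNT(*)=5, MAX(stock)=28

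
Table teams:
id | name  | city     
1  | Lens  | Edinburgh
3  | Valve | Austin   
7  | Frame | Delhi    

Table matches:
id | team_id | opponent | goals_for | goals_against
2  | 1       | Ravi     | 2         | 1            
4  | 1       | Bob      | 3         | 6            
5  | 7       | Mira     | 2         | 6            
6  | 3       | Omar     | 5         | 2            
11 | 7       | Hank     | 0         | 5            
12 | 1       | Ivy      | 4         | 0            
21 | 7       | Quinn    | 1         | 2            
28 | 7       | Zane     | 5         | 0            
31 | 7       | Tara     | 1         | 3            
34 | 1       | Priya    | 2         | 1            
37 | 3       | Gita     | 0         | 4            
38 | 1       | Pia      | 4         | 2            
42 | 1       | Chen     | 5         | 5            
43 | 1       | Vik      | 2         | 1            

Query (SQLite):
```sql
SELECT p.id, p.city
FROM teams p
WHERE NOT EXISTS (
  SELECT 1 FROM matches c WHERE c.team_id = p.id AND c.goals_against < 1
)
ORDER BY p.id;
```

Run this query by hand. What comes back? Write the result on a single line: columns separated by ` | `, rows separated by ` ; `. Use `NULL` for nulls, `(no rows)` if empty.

3 | Austin

For each teams row, check whether any matches with matching team_id has goals_against < 1.
Keep rows where that is false.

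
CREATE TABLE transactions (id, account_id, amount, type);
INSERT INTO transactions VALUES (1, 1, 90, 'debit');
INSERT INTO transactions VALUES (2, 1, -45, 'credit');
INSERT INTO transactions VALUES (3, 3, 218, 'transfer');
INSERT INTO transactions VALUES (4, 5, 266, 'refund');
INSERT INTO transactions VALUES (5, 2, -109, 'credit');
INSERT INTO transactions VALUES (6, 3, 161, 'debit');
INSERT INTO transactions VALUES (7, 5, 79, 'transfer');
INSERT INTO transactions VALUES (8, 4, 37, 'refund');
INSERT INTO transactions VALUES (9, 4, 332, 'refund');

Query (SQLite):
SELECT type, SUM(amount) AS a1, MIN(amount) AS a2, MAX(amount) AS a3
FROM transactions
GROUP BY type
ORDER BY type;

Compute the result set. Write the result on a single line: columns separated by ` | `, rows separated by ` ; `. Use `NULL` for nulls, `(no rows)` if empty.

credit | -154 | -109 | -45 ; debit | 251 | 90 | 161 ; refund | 635 | 37 | 332 ; transfer | 297 | 79 | 218

Group transactions by type.
Per group compute: SUM(amount), MIN(amount), MAX(amount).
  credit: ids {2, 5} → SUM(amount)=-154, MIN(amount)=-109, MAX(amount)=-45
  debit: ids {1, 6} → SUM(amount)=251, MIN(amount)=90, MAX(amount)=161
  refund: ids {4, 8, 9} → SUM(amount)=635, MIN(amount)=37, MAX(amount)=332
  transfer: ids {3, 7} → SUM(amount)=297, MIN(amount)=79, MAX(amount)=218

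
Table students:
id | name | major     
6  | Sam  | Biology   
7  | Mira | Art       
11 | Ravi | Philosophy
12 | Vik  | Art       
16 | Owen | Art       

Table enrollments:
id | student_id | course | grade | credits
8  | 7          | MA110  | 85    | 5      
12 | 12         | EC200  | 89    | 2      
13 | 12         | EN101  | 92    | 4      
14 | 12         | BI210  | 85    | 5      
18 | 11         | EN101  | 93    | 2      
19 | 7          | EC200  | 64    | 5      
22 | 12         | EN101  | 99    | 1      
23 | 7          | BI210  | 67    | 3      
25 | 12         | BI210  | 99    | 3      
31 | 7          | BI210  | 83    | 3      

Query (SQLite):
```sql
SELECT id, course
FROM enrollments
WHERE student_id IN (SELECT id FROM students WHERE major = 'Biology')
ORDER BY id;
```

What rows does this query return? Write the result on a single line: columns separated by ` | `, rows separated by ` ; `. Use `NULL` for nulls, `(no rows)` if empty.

(no rows)

Inner query: students.id where major = 'Biology'.
Outer: keep enrollments rows whose student_id is in that set.
Inner query → {6}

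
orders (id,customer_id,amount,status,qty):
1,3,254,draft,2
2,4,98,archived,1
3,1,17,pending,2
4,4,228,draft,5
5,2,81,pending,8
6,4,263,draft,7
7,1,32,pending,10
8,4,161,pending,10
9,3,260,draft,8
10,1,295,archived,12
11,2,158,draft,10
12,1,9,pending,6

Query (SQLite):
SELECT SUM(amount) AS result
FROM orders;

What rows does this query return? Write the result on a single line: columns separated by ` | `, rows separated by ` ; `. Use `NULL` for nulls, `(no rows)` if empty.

1856

All amount values: [254, 98, 17, 228, 81, 263, 32, 161, 260, 295, 158, 9].
SUM of non-NULL values = 1856.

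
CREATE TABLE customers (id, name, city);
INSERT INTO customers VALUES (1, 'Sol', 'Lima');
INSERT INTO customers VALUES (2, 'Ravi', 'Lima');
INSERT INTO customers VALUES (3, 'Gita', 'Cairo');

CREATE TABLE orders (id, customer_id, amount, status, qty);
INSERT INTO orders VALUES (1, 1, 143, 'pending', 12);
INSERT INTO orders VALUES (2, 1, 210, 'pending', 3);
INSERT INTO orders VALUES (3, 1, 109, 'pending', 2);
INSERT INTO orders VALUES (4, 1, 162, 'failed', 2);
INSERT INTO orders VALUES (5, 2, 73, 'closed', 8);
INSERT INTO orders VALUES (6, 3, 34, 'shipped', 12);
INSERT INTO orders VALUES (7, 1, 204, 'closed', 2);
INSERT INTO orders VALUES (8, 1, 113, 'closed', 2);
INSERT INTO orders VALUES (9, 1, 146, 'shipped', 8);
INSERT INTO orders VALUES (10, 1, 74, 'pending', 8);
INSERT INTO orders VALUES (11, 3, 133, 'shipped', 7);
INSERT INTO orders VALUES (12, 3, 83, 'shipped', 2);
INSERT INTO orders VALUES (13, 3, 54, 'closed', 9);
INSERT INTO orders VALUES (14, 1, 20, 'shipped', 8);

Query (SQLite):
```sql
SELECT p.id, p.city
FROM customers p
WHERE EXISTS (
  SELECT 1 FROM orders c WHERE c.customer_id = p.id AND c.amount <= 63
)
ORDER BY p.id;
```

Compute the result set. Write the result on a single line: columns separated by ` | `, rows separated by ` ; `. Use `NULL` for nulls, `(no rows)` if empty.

For each customers row, check whether any orders with matching customer_id has amount <= 63.
Keep rows where that is true.

1 | Lima ; 3 | Cairo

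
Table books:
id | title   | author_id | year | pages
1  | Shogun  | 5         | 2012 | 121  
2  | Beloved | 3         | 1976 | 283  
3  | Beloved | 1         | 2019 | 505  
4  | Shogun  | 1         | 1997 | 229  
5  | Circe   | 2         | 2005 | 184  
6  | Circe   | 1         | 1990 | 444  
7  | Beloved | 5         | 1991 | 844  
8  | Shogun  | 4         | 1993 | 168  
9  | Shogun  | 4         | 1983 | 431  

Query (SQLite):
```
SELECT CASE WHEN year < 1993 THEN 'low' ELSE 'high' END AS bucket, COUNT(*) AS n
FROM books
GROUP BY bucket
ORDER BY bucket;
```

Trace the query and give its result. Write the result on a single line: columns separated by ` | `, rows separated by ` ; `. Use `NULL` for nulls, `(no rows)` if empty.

high | 5 ; low | 4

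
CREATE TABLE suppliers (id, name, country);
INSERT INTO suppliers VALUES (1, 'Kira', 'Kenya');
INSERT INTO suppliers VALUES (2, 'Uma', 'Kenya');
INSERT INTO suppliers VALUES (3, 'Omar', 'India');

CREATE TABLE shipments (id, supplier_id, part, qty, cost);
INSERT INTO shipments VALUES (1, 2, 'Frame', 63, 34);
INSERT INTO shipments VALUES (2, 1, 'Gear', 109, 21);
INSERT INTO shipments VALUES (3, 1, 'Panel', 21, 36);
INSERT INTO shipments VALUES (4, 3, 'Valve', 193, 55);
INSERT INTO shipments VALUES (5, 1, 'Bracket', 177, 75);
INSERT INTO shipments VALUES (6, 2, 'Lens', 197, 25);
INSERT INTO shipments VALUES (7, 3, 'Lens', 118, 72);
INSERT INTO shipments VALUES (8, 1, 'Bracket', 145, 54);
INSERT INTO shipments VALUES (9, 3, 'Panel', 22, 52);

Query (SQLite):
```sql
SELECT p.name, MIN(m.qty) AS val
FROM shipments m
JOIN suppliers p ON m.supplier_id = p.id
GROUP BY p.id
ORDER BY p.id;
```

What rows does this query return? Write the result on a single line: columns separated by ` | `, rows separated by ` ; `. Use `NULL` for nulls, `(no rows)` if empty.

Kira | 21 ; Uma | 63 ; Omar | 22

Join each shipments row to its suppliers via supplier_id.
Group joined rows by suppliers.id; compute MIN(m.qty) per group.
  1: ids {2, 3, 5, 8} → MIN(m.qty)=21
  2: ids {1, 6} → MIN(m.qty)=63
  3: ids {4, 7, 9} → MIN(m.qty)=22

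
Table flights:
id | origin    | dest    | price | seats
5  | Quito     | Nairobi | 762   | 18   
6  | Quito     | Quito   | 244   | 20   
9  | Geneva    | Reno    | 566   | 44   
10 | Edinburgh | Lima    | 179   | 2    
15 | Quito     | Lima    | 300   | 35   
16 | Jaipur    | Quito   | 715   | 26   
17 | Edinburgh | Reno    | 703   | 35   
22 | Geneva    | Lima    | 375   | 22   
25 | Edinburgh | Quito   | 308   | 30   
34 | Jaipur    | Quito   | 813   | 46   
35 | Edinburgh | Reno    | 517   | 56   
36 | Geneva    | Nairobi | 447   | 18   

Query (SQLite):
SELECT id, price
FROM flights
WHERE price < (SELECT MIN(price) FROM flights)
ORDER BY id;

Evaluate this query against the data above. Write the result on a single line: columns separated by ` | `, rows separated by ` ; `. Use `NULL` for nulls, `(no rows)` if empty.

(no rows)

Scalar subquery: MIN(price) over all flights rows = 179.
Keep rows where price < that value.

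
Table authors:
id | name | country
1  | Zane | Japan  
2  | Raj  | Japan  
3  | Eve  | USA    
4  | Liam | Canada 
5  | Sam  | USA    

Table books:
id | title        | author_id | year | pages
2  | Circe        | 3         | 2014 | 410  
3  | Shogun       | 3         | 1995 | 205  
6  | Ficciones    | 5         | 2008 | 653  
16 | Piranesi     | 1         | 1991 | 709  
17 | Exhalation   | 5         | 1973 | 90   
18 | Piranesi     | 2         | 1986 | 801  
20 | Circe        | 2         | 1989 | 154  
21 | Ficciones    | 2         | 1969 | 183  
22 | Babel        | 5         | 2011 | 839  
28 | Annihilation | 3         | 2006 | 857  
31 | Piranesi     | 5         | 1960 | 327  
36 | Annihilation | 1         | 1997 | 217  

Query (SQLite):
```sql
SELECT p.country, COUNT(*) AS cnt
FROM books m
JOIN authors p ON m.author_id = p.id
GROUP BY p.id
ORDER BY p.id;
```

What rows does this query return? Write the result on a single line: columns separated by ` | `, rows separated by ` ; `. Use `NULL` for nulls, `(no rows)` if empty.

Join each books row to its authors via author_id.
Group joined rows by authors.id; compute COUNT(*) per group.
  1: ids {16, 36} → COUNT(*)=2
  2: ids {18, 20, 21} → COUNT(*)=3
  3: ids {2, 3, 28} → COUNT(*)=3
  5: ids {6, 17, 22, 31} → COUNT(*)=4

Japan | 2 ; Japan | 3 ; USA | 3 ; USA | 4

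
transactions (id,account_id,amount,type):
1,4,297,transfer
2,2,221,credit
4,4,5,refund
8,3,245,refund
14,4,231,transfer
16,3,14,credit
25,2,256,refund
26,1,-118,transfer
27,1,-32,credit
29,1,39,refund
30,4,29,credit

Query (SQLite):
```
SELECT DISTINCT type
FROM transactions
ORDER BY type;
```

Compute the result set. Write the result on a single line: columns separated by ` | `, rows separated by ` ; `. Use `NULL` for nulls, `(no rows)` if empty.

credit ; refund ; transfer

Collect distinct type values from transactions.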